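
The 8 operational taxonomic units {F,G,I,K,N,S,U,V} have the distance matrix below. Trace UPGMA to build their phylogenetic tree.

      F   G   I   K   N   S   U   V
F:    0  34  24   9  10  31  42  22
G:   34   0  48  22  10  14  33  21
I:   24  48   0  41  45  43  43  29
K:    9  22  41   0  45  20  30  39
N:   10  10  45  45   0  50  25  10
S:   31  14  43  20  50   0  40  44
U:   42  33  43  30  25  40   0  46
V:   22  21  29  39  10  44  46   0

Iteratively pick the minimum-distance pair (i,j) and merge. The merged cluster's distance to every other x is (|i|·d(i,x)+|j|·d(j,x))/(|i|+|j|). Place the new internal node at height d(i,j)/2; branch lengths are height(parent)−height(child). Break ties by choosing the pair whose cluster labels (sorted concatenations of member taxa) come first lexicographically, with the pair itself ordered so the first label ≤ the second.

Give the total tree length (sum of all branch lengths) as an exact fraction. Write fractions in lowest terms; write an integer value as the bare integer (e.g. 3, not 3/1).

iteration 1: select F,K (d=9); attach at lengths (9/2, 9/2); label the merged cluster FK
  updated: d(FK,G)=28, d(FK,I)=65/2, d(FK,N)=55/2, d(FK,S)=51/2, d(FK,U)=36, d(FK,V)=61/2
iteration 2: select G,N (d=10); attach at lengths (5, 5); label the merged cluster GN
  updated: d(FK,GN)=111/4, d(GN,I)=93/2, d(GN,S)=32, d(GN,U)=29, d(GN,V)=31/2
iteration 3: select GN,V (d=31/2); attach at lengths (11/4, 31/4); label the merged cluster GNV
  updated: d(FK,GNV)=86/3, d(GNV,I)=122/3, d(GNV,S)=36, d(GNV,U)=104/3
iteration 4: select FK,S (d=51/2); attach at lengths (33/4, 51/4); label the merged cluster FKS
  updated: d(FKS,GNV)=280/9, d(FKS,I)=36, d(FKS,U)=112/3
iteration 5: select FKS,GNV (d=280/9); attach at lengths (101/36, 281/36); label the merged cluster FGKNSV
  updated: d(FGKNSV,I)=115/3, d(FGKNSV,U)=36
iteration 6: select FGKNSV,U (d=36); attach at lengths (22/9, 18); label the merged cluster FGKNSUV
  updated: d(FGKNSUV,I)=39
iteration 7: select FGKNSUV,I (d=39); attach at lengths (3/2, 39/2); label the merged cluster FGIKNSUV
final tree: (((((F:9/2,K:9/2):33/4,S:51/4):101/36,((G:5,N:5):11/4,V:31/4):281/36):22/9,U:18):3/2,I:39/2)
total length: 923/9

923/9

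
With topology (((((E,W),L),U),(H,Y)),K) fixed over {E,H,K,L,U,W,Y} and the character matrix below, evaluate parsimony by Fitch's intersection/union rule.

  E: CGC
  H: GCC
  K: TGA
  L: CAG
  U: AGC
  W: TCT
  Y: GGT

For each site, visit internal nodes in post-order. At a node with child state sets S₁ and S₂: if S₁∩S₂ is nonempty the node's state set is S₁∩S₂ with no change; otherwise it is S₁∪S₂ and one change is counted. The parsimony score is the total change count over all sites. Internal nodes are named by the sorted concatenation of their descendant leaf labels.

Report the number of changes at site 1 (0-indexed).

[col 0] EW: children E:{C}, W:{T} ∪→ {C,T}; cost 1
[col 0] ELW: children EW:{C,T}, L:{C} ∩→ {C}; cost 0
[col 0] ELUW: children ELW:{C}, U:{A} ∪→ {A,C}; cost 1
[col 0] HY: children H:{G}, Y:{G} ∩→ {G}; cost 0
[col 0] EHLUWY: children ELUW:{A,C}, HY:{G} ∪→ {A,C,G}; cost 1
[col 0] EHKLUWY: children EHLUWY:{A,C,G}, K:{T} ∪→ {A,C,G,T}; cost 1
[col 1] EW: children E:{G}, W:{C} ∪→ {C,G}; cost 1
[col 1] ELW: children EW:{C,G}, L:{A} ∪→ {A,C,G}; cost 1
[col 1] ELUW: children ELW:{A,C,G}, U:{G} ∩→ {G}; cost 0
[col 1] HY: children H:{C}, Y:{G} ∪→ {C,G}; cost 1
[col 1] EHLUWY: children ELUW:{G}, HY:{C,G} ∩→ {G}; cost 0
[col 1] EHKLUWY: children EHLUWY:{G}, K:{G} ∩→ {G}; cost 0
[col 2] EW: children E:{C}, W:{T} ∪→ {C,T}; cost 1
[col 2] ELW: children EW:{C,T}, L:{G} ∪→ {C,G,T}; cost 1
[col 2] ELUW: children ELW:{C,G,T}, U:{C} ∩→ {C}; cost 0
[col 2] HY: children H:{C}, Y:{T} ∪→ {C,T}; cost 1
[col 2] EHLUWY: children ELUW:{C}, HY:{C,T} ∩→ {C}; cost 0
[col 2] EHKLUWY: children EHLUWY:{C}, K:{A} ∪→ {A,C}; cost 1
per-site changes: [4, 3, 4]; total = 11

3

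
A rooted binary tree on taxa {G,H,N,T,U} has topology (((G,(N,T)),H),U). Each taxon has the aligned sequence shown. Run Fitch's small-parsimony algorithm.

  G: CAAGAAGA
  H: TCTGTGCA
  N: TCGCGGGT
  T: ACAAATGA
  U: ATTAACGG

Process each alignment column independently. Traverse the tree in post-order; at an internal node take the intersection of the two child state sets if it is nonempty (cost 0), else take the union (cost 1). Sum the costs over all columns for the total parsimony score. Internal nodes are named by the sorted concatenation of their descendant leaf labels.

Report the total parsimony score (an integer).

18

NT@0: {T} ∪ {A} = {A,T} (union, +1)
GNT@0: {C} ∪ {A,T} = {A,C,T} (union, +1)
GHNT@0: {A,C,T} ∩ {T} = {T} (intersection, +0)
GHNTU@0: {T} ∪ {A} = {A,T} (union, +1)
NT@1: {C} ∩ {C} = {C} (intersection, +0)
GNT@1: {A} ∪ {C} = {A,C} (union, +1)
GHNT@1: {A,C} ∩ {C} = {C} (intersection, +0)
GHNTU@1: {C} ∪ {T} = {C,T} (union, +1)
NT@2: {G} ∪ {A} = {A,G} (union, +1)
GNT@2: {A} ∩ {A,G} = {A} (intersection, +0)
GHNT@2: {A} ∪ {T} = {A,T} (union, +1)
GHNTU@2: {A,T} ∩ {T} = {T} (intersection, +0)
NT@3: {C} ∪ {A} = {A,C} (union, +1)
GNT@3: {G} ∪ {A,C} = {A,C,G} (union, +1)
GHNT@3: {A,C,G} ∩ {G} = {G} (intersection, +0)
GHNTU@3: {G} ∪ {A} = {A,G} (union, +1)
NT@4: {G} ∪ {A} = {A,G} (union, +1)
GNT@4: {A} ∩ {A,G} = {A} (intersection, +0)
GHNT@4: {A} ∪ {T} = {A,T} (union, +1)
GHNTU@4: {A,T} ∩ {A} = {A} (intersection, +0)
NT@5: {G} ∪ {T} = {G,T} (union, +1)
GNT@5: {A} ∪ {G,T} = {A,G,T} (union, +1)
GHNT@5: {A,G,T} ∩ {G} = {G} (intersection, +0)
GHNTU@5: {G} ∪ {C} = {C,G} (union, +1)
NT@6: {G} ∩ {G} = {G} (intersection, +0)
GNT@6: {G} ∩ {G} = {G} (intersection, +0)
GHNT@6: {G} ∪ {C} = {C,G} (union, +1)
GHNTU@6: {C,G} ∩ {G} = {G} (intersection, +0)
NT@7: {T} ∪ {A} = {A,T} (union, +1)
GNT@7: {A} ∩ {A,T} = {A} (intersection, +0)
GHNT@7: {A} ∩ {A} = {A} (intersection, +0)
GHNTU@7: {A} ∪ {G} = {A,G} (union, +1)
per-site changes: [3, 2, 2, 3, 2, 3, 1, 2]; total = 18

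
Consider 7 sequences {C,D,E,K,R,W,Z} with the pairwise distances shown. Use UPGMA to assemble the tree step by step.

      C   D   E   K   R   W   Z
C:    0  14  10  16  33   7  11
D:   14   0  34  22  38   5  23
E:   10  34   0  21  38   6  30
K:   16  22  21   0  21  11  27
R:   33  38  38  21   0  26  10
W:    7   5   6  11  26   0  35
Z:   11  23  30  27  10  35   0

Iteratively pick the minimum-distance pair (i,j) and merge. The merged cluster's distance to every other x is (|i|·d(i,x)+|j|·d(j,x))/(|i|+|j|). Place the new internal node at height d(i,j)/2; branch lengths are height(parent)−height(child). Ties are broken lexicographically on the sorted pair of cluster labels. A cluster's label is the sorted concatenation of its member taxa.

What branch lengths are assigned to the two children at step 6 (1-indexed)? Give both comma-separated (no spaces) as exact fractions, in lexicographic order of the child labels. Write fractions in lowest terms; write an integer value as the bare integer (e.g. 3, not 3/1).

iteration 1: select D,W (d=5); attach at lengths (5/2, 5/2); label the merged cluster DW
  updated: d(C,DW)=21/2, d(DW,E)=20, d(DW,K)=33/2, d(DW,R)=32, d(DW,Z)=29
iteration 2: select C,E (d=10); attach at lengths (5, 5); label the merged cluster CE
  updated: d(CE,DW)=61/4, d(CE,K)=37/2, d(CE,R)=71/2, d(CE,Z)=41/2
iteration 3: select R,Z (d=10); attach at lengths (5, 5); label the merged cluster RZ
  updated: d(CE,RZ)=28, d(DW,RZ)=61/2, d(K,RZ)=24
iteration 4: select CE,DW (d=61/4); attach at lengths (21/8, 41/8); label the merged cluster CDEW
  updated: d(CDEW,K)=35/2, d(CDEW,RZ)=117/4
iteration 5: select CDEW,K (d=35/2); attach at lengths (9/8, 35/4); label the merged cluster CDEKW
  updated: d(CDEKW,RZ)=141/5
iteration 6: select CDEKW,RZ (d=141/5); attach at lengths (107/20, 91/10); label the merged cluster CDEKRWZ
final tree: ((((C:5,E:5):21/8,(D:5/2,W:5/2):41/8):9/8,K:35/4):107/20,(R:5,Z:5):91/10)
total length: 2283/40

107/20,91/10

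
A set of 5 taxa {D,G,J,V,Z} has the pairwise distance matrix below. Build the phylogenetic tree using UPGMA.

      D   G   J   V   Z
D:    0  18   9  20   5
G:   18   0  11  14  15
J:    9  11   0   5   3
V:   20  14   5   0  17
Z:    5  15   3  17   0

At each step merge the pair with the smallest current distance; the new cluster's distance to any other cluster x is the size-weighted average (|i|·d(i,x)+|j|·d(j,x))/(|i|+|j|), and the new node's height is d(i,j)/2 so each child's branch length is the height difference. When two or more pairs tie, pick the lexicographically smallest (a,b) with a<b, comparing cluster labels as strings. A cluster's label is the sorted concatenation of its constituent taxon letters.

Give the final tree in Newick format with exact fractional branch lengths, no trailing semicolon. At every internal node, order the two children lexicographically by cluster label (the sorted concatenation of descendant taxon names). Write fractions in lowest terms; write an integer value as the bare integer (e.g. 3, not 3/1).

1. join J+Z (d=3) ⇒ JZ; edges |J|=3/2, |Z|=3/2
  updated: d(D,JZ)=7, d(G,JZ)=13, d(JZ,V)=11
2. join D+JZ (d=7) ⇒ DJZ; edges |D|=7/2, |JZ|=2
  updated: d(DJZ,G)=44/3, d(DJZ,V)=14
3. join DJZ+V (d=14) ⇒ DJVZ; edges |DJZ|=7/2, |V|=7
  updated: d(DJVZ,G)=29/2
4. join DJVZ+G (d=29/2) ⇒ DGJVZ; edges |DJVZ|=1/4, |G|=29/4
final tree: (((D:7/2,(J:3/2,Z:3/2):2):7/2,V:7):1/4,G:29/4)
total length: 53/2

(((D:7/2,(J:3/2,Z:3/2):2):7/2,V:7):1/4,G:29/4)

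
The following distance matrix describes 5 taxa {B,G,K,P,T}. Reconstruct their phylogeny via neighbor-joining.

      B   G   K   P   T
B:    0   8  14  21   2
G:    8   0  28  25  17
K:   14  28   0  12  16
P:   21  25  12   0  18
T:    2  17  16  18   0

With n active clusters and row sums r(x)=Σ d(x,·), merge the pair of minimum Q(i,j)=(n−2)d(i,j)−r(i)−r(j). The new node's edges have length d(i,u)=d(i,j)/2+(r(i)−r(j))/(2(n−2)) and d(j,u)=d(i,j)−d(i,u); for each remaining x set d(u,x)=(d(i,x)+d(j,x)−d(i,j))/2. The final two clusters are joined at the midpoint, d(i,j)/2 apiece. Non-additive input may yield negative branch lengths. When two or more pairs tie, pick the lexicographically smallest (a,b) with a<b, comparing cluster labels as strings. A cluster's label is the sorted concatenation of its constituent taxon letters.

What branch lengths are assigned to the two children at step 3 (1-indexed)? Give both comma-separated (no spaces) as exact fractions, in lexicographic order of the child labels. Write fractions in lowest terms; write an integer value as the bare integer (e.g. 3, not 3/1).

iteration 1: select K,P (d=12, Q=-110); attach at lengths (5, 7); label the merged cluster KP
  updated: d(B,KP)=23/2, d(G,KP)=41/2, d(KP,T)=11
iteration 2: select B,G (d=8, Q=-51); attach at lengths (-2, 10); label the merged cluster BG
  updated: d(BG,KP)=12, d(BG,T)=11/2
iteration 3: select BG,KP (d=12, Q=-57/2); attach at lengths (13/4, 35/4); label the merged cluster BGKP
  updated: d(BGKP,T)=9/4
iteration 4: select BGKP,T (d=9/4); attach at lengths (9/8, 9/8); label the merged cluster BGKPT
final tree: (((B:-2,G:10):13/4,(K:5,P:7):35/4):9/8,T:9/8)
total length: 137/4

13/4,35/4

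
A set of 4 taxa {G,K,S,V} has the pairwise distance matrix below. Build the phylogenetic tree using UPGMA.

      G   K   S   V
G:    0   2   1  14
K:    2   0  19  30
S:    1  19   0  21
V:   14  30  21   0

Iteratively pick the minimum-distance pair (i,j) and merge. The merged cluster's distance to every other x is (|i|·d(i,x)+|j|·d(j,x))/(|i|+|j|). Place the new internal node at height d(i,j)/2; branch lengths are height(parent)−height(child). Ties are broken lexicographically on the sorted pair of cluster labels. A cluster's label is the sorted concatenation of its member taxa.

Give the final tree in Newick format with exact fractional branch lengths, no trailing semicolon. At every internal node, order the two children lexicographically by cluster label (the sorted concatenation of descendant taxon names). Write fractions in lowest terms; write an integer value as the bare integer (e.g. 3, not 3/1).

(((G:1/2,S:1/2):19/4,K:21/4):67/12,V:65/6)

step 1: merge (G,S) at d=1; branch lengths G→1/2, S→1/2; new cluster GS
  updated: d(GS,K)=21/2, d(GS,V)=35/2
step 2: merge (GS,K) at d=21/2; branch lengths GS→19/4, K→21/4; new cluster GKS
  updated: d(GKS,V)=65/3
step 3: merge (GKS,V) at d=65/3; branch lengths GKS→67/12, V→65/6; new cluster GKSV
final tree: (((G:1/2,S:1/2):19/4,K:21/4):67/12,V:65/6)
total length: 329/12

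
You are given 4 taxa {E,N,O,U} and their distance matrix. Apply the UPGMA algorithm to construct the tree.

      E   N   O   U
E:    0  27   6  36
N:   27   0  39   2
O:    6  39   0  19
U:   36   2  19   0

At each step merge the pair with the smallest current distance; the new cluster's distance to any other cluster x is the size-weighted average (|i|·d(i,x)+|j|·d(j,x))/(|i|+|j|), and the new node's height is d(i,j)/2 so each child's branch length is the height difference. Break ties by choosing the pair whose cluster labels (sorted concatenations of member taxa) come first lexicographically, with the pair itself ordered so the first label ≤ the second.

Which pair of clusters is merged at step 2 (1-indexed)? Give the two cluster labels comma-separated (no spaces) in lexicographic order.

1. join N+U (d=2) ⇒ NU; edges |N|=1, |U|=1
  updated: d(E,NU)=63/2, d(NU,O)=29
2. join E+O (d=6) ⇒ EO; edges |E|=3, |O|=3
  updated: d(EO,NU)=121/4
3. join EO+NU (d=121/4) ⇒ ENOU; edges |EO|=97/8, |NU|=113/8
final tree: ((E:3,O:3):97/8,(N:1,U:1):113/8)
total length: 137/4

E,O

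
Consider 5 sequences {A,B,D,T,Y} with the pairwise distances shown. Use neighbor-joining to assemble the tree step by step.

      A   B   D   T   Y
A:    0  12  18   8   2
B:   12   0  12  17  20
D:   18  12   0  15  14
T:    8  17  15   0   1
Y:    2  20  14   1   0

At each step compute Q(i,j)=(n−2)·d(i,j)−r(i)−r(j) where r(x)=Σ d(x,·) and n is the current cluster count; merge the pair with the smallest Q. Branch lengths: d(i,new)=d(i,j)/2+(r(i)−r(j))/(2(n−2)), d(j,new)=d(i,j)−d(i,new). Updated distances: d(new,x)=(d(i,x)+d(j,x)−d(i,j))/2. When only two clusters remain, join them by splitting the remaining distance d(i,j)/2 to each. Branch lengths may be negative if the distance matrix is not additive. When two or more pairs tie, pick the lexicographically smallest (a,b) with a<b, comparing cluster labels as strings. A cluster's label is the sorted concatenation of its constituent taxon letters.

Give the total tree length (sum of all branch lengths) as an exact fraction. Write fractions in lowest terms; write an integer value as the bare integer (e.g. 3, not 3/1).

99/4

step 1: merge (B,D) at d=12, Q=-84; branch lengths B→19/3, D→17/3; new cluster BD
  updated: d(A,BD)=9, d(BD,T)=10, d(BD,Y)=11
step 2: merge (A,BD) at d=9, Q=-31; branch lengths A→7/4, BD→29/4; new cluster ABD
  updated: d(ABD,T)=9/2, d(ABD,Y)=2
step 3: merge (ABD,T) at d=9/2, Q=-15/2; branch lengths ABD→11/4, T→7/4; new cluster ABDT
  updated: d(ABDT,Y)=-3/4
step 4: merge (ABDT,Y) at d=-3/4; branch lengths ABDT→-3/8, Y→-3/8; new cluster ABDTY
final tree: (((A:7/4,(B:19/3,D:17/3):29/4):11/4,T:7/4):-3/8,Y:-3/8)
total length: 99/4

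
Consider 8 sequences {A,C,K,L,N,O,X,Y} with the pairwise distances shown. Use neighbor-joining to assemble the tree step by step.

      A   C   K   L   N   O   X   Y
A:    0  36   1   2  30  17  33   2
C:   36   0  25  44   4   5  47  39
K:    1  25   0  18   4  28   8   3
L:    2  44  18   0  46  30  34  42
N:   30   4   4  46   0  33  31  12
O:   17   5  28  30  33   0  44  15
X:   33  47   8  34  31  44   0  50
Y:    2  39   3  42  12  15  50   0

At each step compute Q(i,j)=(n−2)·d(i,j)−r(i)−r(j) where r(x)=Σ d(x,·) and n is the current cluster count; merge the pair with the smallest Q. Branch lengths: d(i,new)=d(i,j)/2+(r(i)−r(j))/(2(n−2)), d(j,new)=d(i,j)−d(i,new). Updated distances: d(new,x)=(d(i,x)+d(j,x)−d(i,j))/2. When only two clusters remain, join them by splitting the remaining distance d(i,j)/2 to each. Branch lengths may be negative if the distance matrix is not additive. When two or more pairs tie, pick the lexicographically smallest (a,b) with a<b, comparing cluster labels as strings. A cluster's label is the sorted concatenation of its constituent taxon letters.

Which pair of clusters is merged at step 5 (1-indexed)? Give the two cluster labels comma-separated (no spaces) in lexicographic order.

AKLX,Y

iteration 1: select C,O (d=5, Q=-342); attach at lengths (29/6, 1/6); label the merged cluster CO
  updated: d(A,CO)=24, d(CO,K)=24, d(CO,L)=69/2, d(CO,N)=16, d(CO,X)=43, d(CO,Y)=49/2
iteration 2: select A,L (d=2, Q=-517/2); attach at lengths (-149/20, 189/20); label the merged cluster AL
  updated: d(AL,CO)=113/4, d(AL,K)=17/2, d(AL,N)=37, d(AL,X)=65/2, d(AL,Y)=21
iteration 3: select K,X (d=8, Q=-180); attach at lengths (-85/8, 149/8); label the merged cluster KX
  updated: d(AL,KX)=33/2, d(CO,KX)=59/2, d(KX,N)=27/2, d(KX,Y)=45/2
iteration 4: select AL,KX (d=33/2, Q=-541/4); attach at lengths (281/24, 115/24); label the merged cluster AKLX
  updated: d(AKLX,CO)=165/8, d(AKLX,N)=17, d(AKLX,Y)=27/2
iteration 5: select AKLX,Y (d=27/2, Q=-593/8); attach at lengths (225/32, 207/32); label the merged cluster AKLXY
  updated: d(AKLXY,CO)=253/16, d(AKLXY,N)=31/4
iteration 6: select AKLXY,CO (d=253/16, Q=-633/16); attach at lengths (121/32, 385/32); label the merged cluster ACKLOXY
  updated: d(ACKLOXY,N)=127/32
iteration 7: select ACKLOXY,N (d=127/32); attach at lengths (127/64, 127/64); label the merged cluster ACKLNOXY
final tree: (((((A:-149/20,L:189/20):281/24,(K:-85/8,X:149/8):115/24):225/32,Y:207/32):121/32,(C:29/6,O:1/6):385/32):127/64,N:127/64)
total length: 2073/32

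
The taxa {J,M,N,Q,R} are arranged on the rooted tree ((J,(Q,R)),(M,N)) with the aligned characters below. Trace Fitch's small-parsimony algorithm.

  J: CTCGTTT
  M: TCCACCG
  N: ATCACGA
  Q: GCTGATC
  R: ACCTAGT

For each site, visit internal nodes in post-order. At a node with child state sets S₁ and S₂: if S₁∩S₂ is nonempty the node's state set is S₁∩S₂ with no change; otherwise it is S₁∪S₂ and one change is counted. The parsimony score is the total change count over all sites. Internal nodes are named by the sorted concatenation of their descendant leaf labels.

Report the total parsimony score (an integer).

site 0, node QR: Q={G} ∪ R={A} → {A,G} (+1)
site 0, node JQR: J={C} ∪ QR={A,G} → {A,C,G} (+1)
site 0, node MN: M={T} ∪ N={A} → {A,T} (+1)
site 0, node JMNQR: JQR={A,C,G} ∩ MN={A,T} → {A} (+0)
site 1, node QR: Q={C} ∩ R={C} → {C} (+0)
site 1, node JQR: J={T} ∪ QR={C} → {C,T} (+1)
site 1, node MN: M={C} ∪ N={T} → {C,T} (+1)
site 1, node JMNQR: JQR={C,T} ∩ MN={C,T} → {C,T} (+0)
site 2, node QR: Q={T} ∪ R={C} → {C,T} (+1)
site 2, node JQR: J={C} ∩ QR={C,T} → {C} (+0)
site 2, node MN: M={C} ∩ N={C} → {C} (+0)
site 2, node JMNQR: JQR={C} ∩ MN={C} → {C} (+0)
site 3, node QR: Q={G} ∪ R={T} → {G,T} (+1)
site 3, node JQR: J={G} ∩ QR={G,T} → {G} (+0)
site 3, node MN: M={A} ∩ N={A} → {A} (+0)
site 3, node JMNQR: JQR={G} ∪ MN={A} → {A,G} (+1)
site 4, node QR: Q={A} ∩ R={A} → {A} (+0)
site 4, node JQR: J={T} ∪ QR={A} → {A,T} (+1)
site 4, node MN: M={C} ∩ N={C} → {C} (+0)
site 4, node JMNQR: JQR={A,T} ∪ MN={C} → {A,C,T} (+1)
site 5, node QR: Q={T} ∪ R={G} → {G,T} (+1)
site 5, node JQR: J={T} ∩ QR={G,T} → {T} (+0)
site 5, node MN: M={C} ∪ N={G} → {C,G} (+1)
site 5, node JMNQR: JQR={T} ∪ MN={C,G} → {C,G,T} (+1)
site 6, node QR: Q={C} ∪ R={T} → {C,T} (+1)
site 6, node JQR: J={T} ∩ QR={C,T} → {T} (+0)
site 6, node MN: M={G} ∪ N={A} → {A,G} (+1)
site 6, node JMNQR: JQR={T} ∪ MN={A,G} → {A,G,T} (+1)
per-site changes: [3, 2, 1, 2, 2, 3, 3]; total = 16

16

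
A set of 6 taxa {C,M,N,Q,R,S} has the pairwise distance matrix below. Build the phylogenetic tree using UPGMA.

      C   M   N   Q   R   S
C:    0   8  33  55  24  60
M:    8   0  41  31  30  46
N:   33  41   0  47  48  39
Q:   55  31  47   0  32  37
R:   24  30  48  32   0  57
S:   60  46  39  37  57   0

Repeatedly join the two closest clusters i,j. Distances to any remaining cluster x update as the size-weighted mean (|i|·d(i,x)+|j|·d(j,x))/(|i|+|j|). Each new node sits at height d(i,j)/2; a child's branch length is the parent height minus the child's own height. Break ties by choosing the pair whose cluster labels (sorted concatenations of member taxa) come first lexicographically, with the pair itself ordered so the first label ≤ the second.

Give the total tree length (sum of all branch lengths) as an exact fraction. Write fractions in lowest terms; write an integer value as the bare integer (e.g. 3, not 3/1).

2453/24

iteration 1: select C,M (d=8); attach at lengths (4, 4); label the merged cluster CM
  updated: d(CM,N)=37, d(CM,Q)=43, d(CM,R)=27, d(CM,S)=53
iteration 2: select CM,R (d=27); attach at lengths (19/2, 27/2); label the merged cluster CMR
  updated: d(CMR,N)=122/3, d(CMR,Q)=118/3, d(CMR,S)=163/3
iteration 3: select Q,S (d=37); attach at lengths (37/2, 37/2); label the merged cluster QS
  updated: d(CMR,QS)=281/6, d(N,QS)=43
iteration 4: select CMR,N (d=122/3); attach at lengths (41/6, 61/3); label the merged cluster CMNR
  updated: d(CMNR,QS)=367/8
iteration 5: select CMNR,QS (d=367/8); attach at lengths (125/48, 71/16); label the merged cluster CMNQRS
final tree: ((((C:4,M:4):19/2,R:27/2):41/6,N:61/3):125/48,(Q:37/2,S:37/2):71/16)
total length: 2453/24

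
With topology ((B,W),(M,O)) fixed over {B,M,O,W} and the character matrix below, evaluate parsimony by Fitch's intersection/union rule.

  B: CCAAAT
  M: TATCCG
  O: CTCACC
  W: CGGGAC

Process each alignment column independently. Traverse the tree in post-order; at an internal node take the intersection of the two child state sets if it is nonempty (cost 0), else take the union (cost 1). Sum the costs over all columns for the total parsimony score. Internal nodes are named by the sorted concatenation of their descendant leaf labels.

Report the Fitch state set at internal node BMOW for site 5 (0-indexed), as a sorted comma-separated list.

[col 0] BW: children B:{C}, W:{C} ∩→ {C}; cost 0
[col 0] MO: children M:{T}, O:{C} ∪→ {C,T}; cost 1
[col 0] BMOW: children BW:{C}, MO:{C,T} ∩→ {C}; cost 0
[col 1] BW: children B:{C}, W:{G} ∪→ {C,G}; cost 1
[col 1] MO: children M:{A}, O:{T} ∪→ {A,T}; cost 1
[col 1] BMOW: children BW:{C,G}, MO:{A,T} ∪→ {A,C,G,T}; cost 1
[col 2] BW: children B:{A}, W:{G} ∪→ {A,G}; cost 1
[col 2] MO: children M:{T}, O:{C} ∪→ {C,T}; cost 1
[col 2] BMOW: children BW:{A,G}, MO:{C,T} ∪→ {A,C,G,T}; cost 1
[col 3] BW: children B:{A}, W:{G} ∪→ {A,G}; cost 1
[col 3] MO: children M:{C}, O:{A} ∪→ {A,C}; cost 1
[col 3] BMOW: children BW:{A,G}, MO:{A,C} ∩→ {A}; cost 0
[col 4] BW: children B:{A}, W:{A} ∩→ {A}; cost 0
[col 4] MO: children M:{C}, O:{C} ∩→ {C}; cost 0
[col 4] BMOW: children BW:{A}, MO:{C} ∪→ {A,C}; cost 1
[col 5] BW: children B:{T}, W:{C} ∪→ {C,T}; cost 1
[col 5] MO: children M:{G}, O:{C} ∪→ {C,G}; cost 1
[col 5] BMOW: children BW:{C,T}, MO:{C,G} ∩→ {C}; cost 0
per-site changes: [1, 3, 3, 2, 1, 2]; total = 12

C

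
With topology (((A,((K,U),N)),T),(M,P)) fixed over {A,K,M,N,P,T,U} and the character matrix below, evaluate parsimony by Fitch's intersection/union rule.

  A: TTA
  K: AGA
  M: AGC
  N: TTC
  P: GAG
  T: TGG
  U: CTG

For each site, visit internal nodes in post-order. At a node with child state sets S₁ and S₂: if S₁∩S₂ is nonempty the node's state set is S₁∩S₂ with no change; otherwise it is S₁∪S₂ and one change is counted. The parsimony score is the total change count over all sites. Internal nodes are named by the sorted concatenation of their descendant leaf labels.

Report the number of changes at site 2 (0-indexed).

KU@0: {A} ∪ {C} = {A,C} (union, +1)
KNU@0: {A,C} ∪ {T} = {A,C,T} (union, +1)
AKNU@0: {T} ∩ {A,C,T} = {T} (intersection, +0)
AKNTU@0: {T} ∩ {T} = {T} (intersection, +0)
MP@0: {A} ∪ {G} = {A,G} (union, +1)
AKMNPTU@0: {T} ∪ {A,G} = {A,G,T} (union, +1)
KU@1: {G} ∪ {T} = {G,T} (union, +1)
KNU@1: {G,T} ∩ {T} = {T} (intersection, +0)
AKNU@1: {T} ∩ {T} = {T} (intersection, +0)
AKNTU@1: {T} ∪ {G} = {G,T} (union, +1)
MP@1: {G} ∪ {A} = {A,G} (union, +1)
AKMNPTU@1: {G,T} ∩ {A,G} = {G} (intersection, +0)
KU@2: {A} ∪ {G} = {A,G} (union, +1)
KNU@2: {A,G} ∪ {C} = {A,C,G} (union, +1)
AKNU@2: {A} ∩ {A,C,G} = {A} (intersection, +0)
AKNTU@2: {A} ∪ {G} = {A,G} (union, +1)
MP@2: {C} ∪ {G} = {C,G} (union, +1)
AKMNPTU@2: {A,G} ∩ {C,G} = {G} (intersection, +0)
per-site changes: [4, 3, 4]; total = 11

4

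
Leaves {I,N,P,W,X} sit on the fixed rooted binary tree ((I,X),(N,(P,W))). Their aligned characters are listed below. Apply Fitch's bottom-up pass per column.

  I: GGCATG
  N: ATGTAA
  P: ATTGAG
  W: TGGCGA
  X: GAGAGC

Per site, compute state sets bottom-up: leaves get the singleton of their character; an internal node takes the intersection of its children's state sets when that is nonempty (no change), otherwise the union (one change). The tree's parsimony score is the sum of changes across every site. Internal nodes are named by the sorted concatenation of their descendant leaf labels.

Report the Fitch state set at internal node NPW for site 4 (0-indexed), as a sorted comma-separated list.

[col 0] IX: children I:{G}, X:{G} ∩→ {G}; cost 0
[col 0] PW: children P:{A}, W:{T} ∪→ {A,T}; cost 1
[col 0] NPW: children N:{A}, PW:{A,T} ∩→ {A}; cost 0
[col 0] INPWX: children IX:{G}, NPW:{A} ∪→ {A,G}; cost 1
[col 1] IX: children I:{G}, X:{A} ∪→ {A,G}; cost 1
[col 1] PW: children P:{T}, W:{G} ∪→ {G,T}; cost 1
[col 1] NPW: children N:{T}, PW:{G,T} ∩→ {T}; cost 0
[col 1] INPWX: children IX:{A,G}, NPW:{T} ∪→ {A,G,T}; cost 1
[col 2] IX: children I:{C}, X:{G} ∪→ {C,G}; cost 1
[col 2] PW: children P:{T}, W:{G} ∪→ {G,T}; cost 1
[col 2] NPW: children N:{G}, PW:{G,T} ∩→ {G}; cost 0
[col 2] INPWX: children IX:{C,G}, NPW:{G} ∩→ {G}; cost 0
[col 3] IX: children I:{A}, X:{A} ∩→ {A}; cost 0
[col 3] PW: children P:{G}, W:{C} ∪→ {C,G}; cost 1
[col 3] NPW: children N:{T}, PW:{C,G} ∪→ {C,G,T}; cost 1
[col 3] INPWX: children IX:{A}, NPW:{C,G,T} ∪→ {A,C,G,T}; cost 1
[col 4] IX: children I:{T}, X:{G} ∪→ {G,T}; cost 1
[col 4] PW: children P:{A}, W:{G} ∪→ {A,G}; cost 1
[col 4] NPW: children N:{A}, PW:{A,G} ∩→ {A}; cost 0
[col 4] INPWX: children IX:{G,T}, NPW:{A} ∪→ {A,G,T}; cost 1
[col 5] IX: children I:{G}, X:{C} ∪→ {C,G}; cost 1
[col 5] PW: children P:{G}, W:{A} ∪→ {A,G}; cost 1
[col 5] NPW: children N:{A}, PW:{A,G} ∩→ {A}; cost 0
[col 5] INPWX: children IX:{C,G}, NPW:{A} ∪→ {A,C,G}; cost 1
per-site changes: [2, 3, 2, 3, 3, 3]; total = 16

A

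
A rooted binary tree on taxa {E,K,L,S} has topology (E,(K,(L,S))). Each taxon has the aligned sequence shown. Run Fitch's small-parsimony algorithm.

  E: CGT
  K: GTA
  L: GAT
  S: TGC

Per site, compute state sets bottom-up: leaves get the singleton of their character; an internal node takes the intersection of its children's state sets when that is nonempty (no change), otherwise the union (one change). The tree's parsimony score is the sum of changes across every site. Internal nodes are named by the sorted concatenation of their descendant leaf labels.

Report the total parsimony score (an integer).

LS@0: {G} ∪ {T} = {G,T} (union, +1)
KLS@0: {G} ∩ {G,T} = {G} (intersection, +0)
EKLS@0: {C} ∪ {G} = {C,G} (union, +1)
LS@1: {A} ∪ {G} = {A,G} (union, +1)
KLS@1: {T} ∪ {A,G} = {A,G,T} (union, +1)
EKLS@1: {G} ∩ {A,G,T} = {G} (intersection, +0)
LS@2: {T} ∪ {C} = {C,T} (union, +1)
KLS@2: {A} ∪ {C,T} = {A,C,T} (union, +1)
EKLS@2: {T} ∩ {A,C,T} = {T} (intersection, +0)
per-site changes: [2, 2, 2]; total = 6

6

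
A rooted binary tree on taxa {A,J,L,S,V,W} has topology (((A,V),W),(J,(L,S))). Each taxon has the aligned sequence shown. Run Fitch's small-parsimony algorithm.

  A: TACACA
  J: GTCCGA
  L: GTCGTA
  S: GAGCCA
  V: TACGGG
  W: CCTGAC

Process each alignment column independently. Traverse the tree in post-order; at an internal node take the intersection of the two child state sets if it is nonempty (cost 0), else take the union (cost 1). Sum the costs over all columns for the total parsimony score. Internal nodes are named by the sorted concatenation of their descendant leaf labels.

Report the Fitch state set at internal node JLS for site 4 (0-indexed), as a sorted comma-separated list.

C,G,T

site 0, node AV: A={T} ∩ V={T} → {T} (+0)
site 0, node AVW: AV={T} ∪ W={C} → {C,T} (+1)
site 0, node LS: L={G} ∩ S={G} → {G} (+0)
site 0, node JLS: J={G} ∩ LS={G} → {G} (+0)
site 0, node AJLSVW: AVW={C,T} ∪ JLS={G} → {C,G,T} (+1)
site 1, node AV: A={A} ∩ V={A} → {A} (+0)
site 1, node AVW: AV={A} ∪ W={C} → {A,C} (+1)
site 1, node LS: L={T} ∪ S={A} → {A,T} (+1)
site 1, node JLS: J={T} ∩ LS={A,T} → {T} (+0)
site 1, node AJLSVW: AVW={A,C} ∪ JLS={T} → {A,C,T} (+1)
site 2, node AV: A={C} ∩ V={C} → {C} (+0)
site 2, node AVW: AV={C} ∪ W={T} → {C,T} (+1)
site 2, node LS: L={C} ∪ S={G} → {C,G} (+1)
site 2, node JLS: J={C} ∩ LS={C,G} → {C} (+0)
site 2, node AJLSVW: AVW={C,T} ∩ JLS={C} → {C} (+0)
site 3, node AV: A={A} ∪ V={G} → {A,G} (+1)
site 3, node AVW: AV={A,G} ∩ W={G} → {G} (+0)
site 3, node LS: L={G} ∪ S={C} → {C,G} (+1)
site 3, node JLS: J={C} ∩ LS={C,G} → {C} (+0)
site 3, node AJLSVW: AVW={G} ∪ JLS={C} → {C,G} (+1)
site 4, node AV: A={C} ∪ V={G} → {C,G} (+1)
site 4, node AVW: AV={C,G} ∪ W={A} → {A,C,G} (+1)
site 4, node LS: L={T} ∪ S={C} → {C,T} (+1)
site 4, node JLS: J={G} ∪ LS={C,T} → {C,G,T} (+1)
site 4, node AJLSVW: AVW={A,C,G} ∩ JLS={C,G,T} → {C,G} (+0)
site 5, node AV: A={A} ∪ V={G} → {A,G} (+1)
site 5, node AVW: AV={A,G} ∪ W={C} → {A,C,G} (+1)
site 5, node LS: L={A} ∩ S={A} → {A} (+0)
site 5, node JLS: J={A} ∩ LS={A} → {A} (+0)
site 5, node AJLSVW: AVW={A,C,G} ∩ JLS={A} → {A} (+0)
per-site changes: [2, 3, 2, 3, 4, 2]; total = 16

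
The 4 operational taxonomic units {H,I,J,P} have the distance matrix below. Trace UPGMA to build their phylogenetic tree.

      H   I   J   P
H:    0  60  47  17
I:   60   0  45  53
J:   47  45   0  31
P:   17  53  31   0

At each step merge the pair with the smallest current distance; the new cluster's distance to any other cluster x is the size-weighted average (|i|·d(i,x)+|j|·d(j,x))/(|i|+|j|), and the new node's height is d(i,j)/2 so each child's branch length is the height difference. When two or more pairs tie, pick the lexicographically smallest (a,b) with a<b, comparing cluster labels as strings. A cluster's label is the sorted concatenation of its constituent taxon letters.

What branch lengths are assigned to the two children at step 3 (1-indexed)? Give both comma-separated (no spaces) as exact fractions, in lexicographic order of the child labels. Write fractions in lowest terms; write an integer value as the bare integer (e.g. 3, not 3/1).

41/6,79/3

step 1: merge (H,P) at d=17; branch lengths H→17/2, P→17/2; new cluster HP
  updated: d(HP,I)=113/2, d(HP,J)=39
step 2: merge (HP,J) at d=39; branch lengths HP→11, J→39/2; new cluster HJP
  updated: d(HJP,I)=158/3
step 3: merge (HJP,I) at d=158/3; branch lengths HJP→41/6, I→79/3; new cluster HIJP
final tree: (((H:17/2,P:17/2):11,J:39/2):41/6,I:79/3)
total length: 242/3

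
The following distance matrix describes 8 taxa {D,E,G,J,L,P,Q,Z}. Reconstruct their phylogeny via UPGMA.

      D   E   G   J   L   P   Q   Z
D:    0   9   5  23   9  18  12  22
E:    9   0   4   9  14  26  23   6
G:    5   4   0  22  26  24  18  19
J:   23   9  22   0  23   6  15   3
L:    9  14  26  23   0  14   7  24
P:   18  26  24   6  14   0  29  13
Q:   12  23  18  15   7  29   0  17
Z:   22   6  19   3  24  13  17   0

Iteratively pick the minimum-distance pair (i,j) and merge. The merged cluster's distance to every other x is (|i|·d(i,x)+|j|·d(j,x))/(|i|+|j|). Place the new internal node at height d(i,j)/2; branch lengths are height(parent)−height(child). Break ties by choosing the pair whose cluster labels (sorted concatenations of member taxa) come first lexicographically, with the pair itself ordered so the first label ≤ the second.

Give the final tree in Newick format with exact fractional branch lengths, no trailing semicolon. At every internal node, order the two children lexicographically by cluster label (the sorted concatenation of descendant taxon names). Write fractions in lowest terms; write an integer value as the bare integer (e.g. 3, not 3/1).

iteration 1: select J,Z (d=3); attach at lengths (3/2, 3/2); label the merged cluster JZ
  updated: d(D,JZ)=45/2, d(E,JZ)=15/2, d(G,JZ)=41/2, d(JZ,L)=47/2, d(JZ,P)=19/2, d(JZ,Q)=16
iteration 2: select E,G (d=4); attach at lengths (2, 2); label the merged cluster EG
  updated: d(D,EG)=7, d(EG,JZ)=14, d(EG,L)=20, d(EG,P)=25, d(EG,Q)=41/2
iteration 3: select D,EG (d=7); attach at lengths (7/2, 3/2); label the merged cluster DEG
  updated: d(DEG,JZ)=101/6, d(DEG,L)=49/3, d(DEG,P)=68/3, d(DEG,Q)=53/3
iteration 4: select L,Q (d=7); attach at lengths (7/2, 7/2); label the merged cluster LQ
  updated: d(DEG,LQ)=17, d(JZ,LQ)=79/4, d(LQ,P)=43/2
iteration 5: select JZ,P (d=19/2); attach at lengths (13/4, 19/4); label the merged cluster JPZ
  updated: d(DEG,JPZ)=169/9, d(JPZ,LQ)=61/3
iteration 6: select DEG,LQ (d=17); attach at lengths (5, 5); label the merged cluster DEGLQ
  updated: d(DEGLQ,JPZ)=97/5
iteration 7: select DEGLQ,JPZ (d=97/5); attach at lengths (6/5, 99/20); label the merged cluster DEGJLPQZ
final tree: (((D:7/2,(E:2,G:2):3/2):5,(L:7/2,Q:7/2):5):6/5,((J:3/2,Z:3/2):13/4,P:19/4):99/20)
total length: 863/20

(((D:7/2,(E:2,G:2):3/2):5,(L:7/2,Q:7/2):5):6/5,((J:3/2,Z:3/2):13/4,P:19/4):99/20)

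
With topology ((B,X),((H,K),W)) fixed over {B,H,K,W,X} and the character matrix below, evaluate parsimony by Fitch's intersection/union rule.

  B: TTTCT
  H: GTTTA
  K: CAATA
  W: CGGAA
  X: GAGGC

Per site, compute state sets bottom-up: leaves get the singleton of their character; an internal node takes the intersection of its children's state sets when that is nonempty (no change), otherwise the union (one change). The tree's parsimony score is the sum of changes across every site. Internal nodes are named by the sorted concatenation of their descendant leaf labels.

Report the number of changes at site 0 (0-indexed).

3

BX@0: {T} ∪ {G} = {G,T} (union, +1)
HK@0: {G} ∪ {C} = {C,G} (union, +1)
HKW@0: {C,G} ∩ {C} = {C} (intersection, +0)
BHKWX@0: {G,T} ∪ {C} = {C,G,T} (union, +1)
BX@1: {T} ∪ {A} = {A,T} (union, +1)
HK@1: {T} ∪ {A} = {A,T} (union, +1)
HKW@1: {A,T} ∪ {G} = {A,G,T} (union, +1)
BHKWX@1: {A,T} ∩ {A,G,T} = {A,T} (intersection, +0)
BX@2: {T} ∪ {G} = {G,T} (union, +1)
HK@2: {T} ∪ {A} = {A,T} (union, +1)
HKW@2: {A,T} ∪ {G} = {A,G,T} (union, +1)
BHKWX@2: {G,T} ∩ {A,G,T} = {G,T} (intersection, +0)
BX@3: {C} ∪ {G} = {C,G} (union, +1)
HK@3: {T} ∩ {T} = {T} (intersection, +0)
HKW@3: {T} ∪ {A} = {A,T} (union, +1)
BHKWX@3: {C,G} ∪ {A,T} = {A,C,G,T} (union, +1)
BX@4: {T} ∪ {C} = {C,T} (union, +1)
HK@4: {A} ∩ {A} = {A} (intersection, +0)
HKW@4: {A} ∩ {A} = {A} (intersection, +0)
BHKWX@4: {C,T} ∪ {A} = {A,C,T} (union, +1)
per-site changes: [3, 3, 3, 3, 2]; total = 14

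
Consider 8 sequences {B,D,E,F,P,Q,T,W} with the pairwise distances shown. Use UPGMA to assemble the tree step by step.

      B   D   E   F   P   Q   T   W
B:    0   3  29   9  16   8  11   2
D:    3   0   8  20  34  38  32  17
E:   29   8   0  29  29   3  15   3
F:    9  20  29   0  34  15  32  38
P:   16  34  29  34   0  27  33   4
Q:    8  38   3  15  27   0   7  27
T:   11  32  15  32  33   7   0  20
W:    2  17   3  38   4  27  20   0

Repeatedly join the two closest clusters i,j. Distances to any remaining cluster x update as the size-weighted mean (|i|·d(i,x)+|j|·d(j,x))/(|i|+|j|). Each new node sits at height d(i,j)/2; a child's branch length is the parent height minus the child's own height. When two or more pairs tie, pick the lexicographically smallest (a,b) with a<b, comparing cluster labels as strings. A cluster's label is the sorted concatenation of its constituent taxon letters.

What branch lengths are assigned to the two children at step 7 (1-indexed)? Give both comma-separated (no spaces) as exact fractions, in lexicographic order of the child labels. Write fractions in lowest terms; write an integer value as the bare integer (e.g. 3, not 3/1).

1. join B+W (d=2) ⇒ BW; edges |B|=1, |W|=1
  updated: d(BW,D)=10, d(BW,E)=16, d(BW,F)=47/2, d(BW,P)=10, d(BW,Q)=35/2, d(BW,T)=31/2
2. join E+Q (d=3) ⇒ EQ; edges |E|=3/2, |Q|=3/2
  updated: d(BW,EQ)=67/4, d(D,EQ)=23, d(EQ,F)=22, d(EQ,P)=28, d(EQ,T)=11
3. join BW+D (d=10) ⇒ BDW; edges |BW|=4, |D|=5
  updated: d(BDW,EQ)=113/6, d(BDW,F)=67/3, d(BDW,P)=18, d(BDW,T)=21
4. join EQ+T (d=11) ⇒ EQT; edges |EQ|=4, |T|=11/2
  updated: d(BDW,EQT)=176/9, d(EQT,F)=76/3, d(EQT,P)=89/3
5. join BDW+P (d=18) ⇒ BDPW; edges |BDW|=4, |P|=9
  updated: d(BDPW,EQT)=265/12, d(BDPW,F)=101/4
6. join BDPW+EQT (d=265/12) ⇒ BDEPQTW; edges |BDPW|=49/24, |EQT|=133/24
  updated: d(BDEPQTW,F)=177/7
7. join BDEPQTW+F (d=177/7) ⇒ BDEFPQTW; edges |BDEPQTW|=269/168, |F|=177/14
final tree: (((((B:1,W:1):4,D:5):4,P:9):49/24,((E:3/2,Q:3/2):4,T:11/2):133/24):269/168,F:177/14)
total length: 9799/168

269/168,177/14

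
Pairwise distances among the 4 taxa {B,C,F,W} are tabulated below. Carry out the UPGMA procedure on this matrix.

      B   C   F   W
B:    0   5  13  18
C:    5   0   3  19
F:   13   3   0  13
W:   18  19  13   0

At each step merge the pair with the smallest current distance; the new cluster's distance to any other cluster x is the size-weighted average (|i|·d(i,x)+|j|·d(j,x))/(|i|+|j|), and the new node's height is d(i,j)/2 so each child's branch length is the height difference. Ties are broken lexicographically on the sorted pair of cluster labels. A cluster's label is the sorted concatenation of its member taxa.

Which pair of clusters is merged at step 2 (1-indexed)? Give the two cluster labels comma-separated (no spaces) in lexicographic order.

B,CF

iteration 1: select C,F (d=3); attach at lengths (3/2, 3/2); label the merged cluster CF
  updated: d(B,CF)=9, d(CF,W)=16
iteration 2: select B,CF (d=9); attach at lengths (9/2, 3); label the merged cluster BCF
  updated: d(BCF,W)=50/3
iteration 3: select BCF,W (d=50/3); attach at lengths (23/6, 25/3); label the merged cluster BCFW
final tree: ((B:9/2,(C:3/2,F:3/2):3):23/6,W:25/3)
total length: 68/3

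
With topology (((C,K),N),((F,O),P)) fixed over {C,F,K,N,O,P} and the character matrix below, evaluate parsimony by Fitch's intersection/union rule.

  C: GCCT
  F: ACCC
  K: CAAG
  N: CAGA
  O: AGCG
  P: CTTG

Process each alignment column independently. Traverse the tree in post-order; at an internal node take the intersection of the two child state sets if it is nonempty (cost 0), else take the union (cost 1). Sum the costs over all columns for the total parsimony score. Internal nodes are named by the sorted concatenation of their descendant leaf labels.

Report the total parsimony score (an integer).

CK@0: {G} ∪ {C} = {C,G} (union, +1)
CKN@0: {C,G} ∩ {C} = {C} (intersection, +0)
FO@0: {A} ∩ {A} = {A} (intersection, +0)
FOP@0: {A} ∪ {C} = {A,C} (union, +1)
CFKNOP@0: {C} ∩ {A,C} = {C} (intersection, +0)
CK@1: {C} ∪ {A} = {A,C} (union, +1)
CKN@1: {A,C} ∩ {A} = {A} (intersection, +0)
FO@1: {C} ∪ {G} = {C,G} (union, +1)
FOP@1: {C,G} ∪ {T} = {C,G,T} (union, +1)
CFKNOP@1: {A} ∪ {C,G,T} = {A,C,G,T} (union, +1)
CK@2: {C} ∪ {A} = {A,C} (union, +1)
CKN@2: {A,C} ∪ {G} = {A,C,G} (union, +1)
FO@2: {C} ∩ {C} = {C} (intersection, +0)
FOP@2: {C} ∪ {T} = {C,T} (union, +1)
CFKNOP@2: {A,C,G} ∩ {C,T} = {C} (intersection, +0)
CK@3: {T} ∪ {G} = {G,T} (union, +1)
CKN@3: {G,T} ∪ {A} = {A,G,T} (union, +1)
FO@3: {C} ∪ {G} = {C,G} (union, +1)
FOP@3: {C,G} ∩ {G} = {G} (intersection, +0)
CFKNOP@3: {A,G,T} ∩ {G} = {G} (intersection, +0)
per-site changes: [2, 4, 3, 3]; total = 12

12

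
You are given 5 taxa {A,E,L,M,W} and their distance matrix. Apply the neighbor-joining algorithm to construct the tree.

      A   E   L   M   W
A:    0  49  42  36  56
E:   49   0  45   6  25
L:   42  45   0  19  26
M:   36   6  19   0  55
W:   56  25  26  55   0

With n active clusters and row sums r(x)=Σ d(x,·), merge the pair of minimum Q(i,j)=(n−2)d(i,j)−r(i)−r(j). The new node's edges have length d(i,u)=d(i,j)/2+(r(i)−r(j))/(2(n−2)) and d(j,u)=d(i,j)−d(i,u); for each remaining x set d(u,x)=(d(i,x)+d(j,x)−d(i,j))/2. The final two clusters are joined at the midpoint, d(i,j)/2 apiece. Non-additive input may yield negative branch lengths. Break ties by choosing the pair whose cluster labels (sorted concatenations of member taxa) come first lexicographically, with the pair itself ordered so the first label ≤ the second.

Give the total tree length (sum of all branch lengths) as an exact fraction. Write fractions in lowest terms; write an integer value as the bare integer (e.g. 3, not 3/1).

1. join E+M (d=6, Q=-223) ⇒ EM; edges |E|=9/2, |M|=3/2
  updated: d(A,EM)=79/2, d(EM,L)=29, d(EM,W)=37
2. join A+EM (d=79/2, Q=-164) ⇒ AEM; edges |A|=111/4, |EM|=47/4
  updated: d(AEM,L)=63/4, d(AEM,W)=107/4
3. join AEM+L (d=63/4, Q=-137/2) ⇒ AELM; edges |AEM|=33/4, |L|=15/2
  updated: d(AELM,W)=37/2
4. join AELM+W (d=37/2) ⇒ AELMW; edges |AELM|=37/4, |W|=37/4
final tree: (((A:111/4,(E:9/2,M:3/2):47/4):33/4,L:15/2):37/4,W:37/4)
total length: 319/4

319/4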